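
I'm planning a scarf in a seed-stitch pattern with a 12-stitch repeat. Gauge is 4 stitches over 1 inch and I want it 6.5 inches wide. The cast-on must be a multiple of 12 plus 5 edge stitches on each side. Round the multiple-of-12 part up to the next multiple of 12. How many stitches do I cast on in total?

CO 34 sts.

4 / 1 = 4 sts per inch.
6.5 × 4 = 26.00 sts.
Less 10 edge sts → 16.00 for the repeat.
Next multiple of 12: 24.
Add back 10 edge sts → 34.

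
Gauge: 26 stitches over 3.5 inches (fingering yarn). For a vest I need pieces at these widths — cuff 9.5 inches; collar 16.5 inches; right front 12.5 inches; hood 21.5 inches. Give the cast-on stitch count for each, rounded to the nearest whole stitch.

cuff 71; collar 123; right front 93; hood 160.

Rate = 26/3.5 = 7.429 sts per in.
cuff: 9.5 × 7.429 = 70.57 → 71.
collar: 16.5 × 7.429 = 122.57 → 123.
right front: 12.5 × 7.429 = 92.86 → 93.
hood: 21.5 × 7.429 = 159.71 → 160.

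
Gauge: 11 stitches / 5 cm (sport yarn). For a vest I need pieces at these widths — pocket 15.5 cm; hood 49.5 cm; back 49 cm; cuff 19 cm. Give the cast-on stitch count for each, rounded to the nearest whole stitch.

Rate = 11/5 = 2.2 sts per cm.
pocket: 15.5 × 2.2 = 34.10 → 34.
hood: 49.5 × 2.2 = 108.90 → 109.
back: 49 × 2.2 = 107.80 → 108.
cuff: 19 × 2.2 = 41.80 → 42.

pocket 34; hood 109; back 108; cuff 42.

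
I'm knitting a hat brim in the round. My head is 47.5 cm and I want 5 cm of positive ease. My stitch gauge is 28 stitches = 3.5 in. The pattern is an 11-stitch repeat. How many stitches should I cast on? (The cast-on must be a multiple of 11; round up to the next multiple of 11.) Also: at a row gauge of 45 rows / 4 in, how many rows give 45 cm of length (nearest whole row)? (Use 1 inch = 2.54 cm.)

Finished = 47.5 + 5 = 52.5 cm.
52.5 cm × 1/2.54 = 20.67 inches.
28/3.5 = 8 sts per in; 20.67 × 8 = 165.35 sts.
Next multiple of 11 → 176.
45 cm = 17.72 inches; × 11.25 = 199.31 → 199 rows.

Cast on 176 stitches; work 199 rows.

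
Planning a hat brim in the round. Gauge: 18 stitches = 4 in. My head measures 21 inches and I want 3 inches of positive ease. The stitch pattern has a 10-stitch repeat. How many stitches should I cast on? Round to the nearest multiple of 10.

Finished = 21 + 3 = 24 inches.
18 / 4 = 4.5 sts/in.
24 × 4.5 = 108.00 sts.
Nearest multiple of 10: 110.

Cast on 110 stitches.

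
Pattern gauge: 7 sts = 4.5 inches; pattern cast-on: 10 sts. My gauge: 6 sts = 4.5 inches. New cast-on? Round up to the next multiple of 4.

Scale factor = 6 / 7 = 0.857.
10 × 6 / 7 = 8.57 sts.
→ 12 sts.

CO 12 sts.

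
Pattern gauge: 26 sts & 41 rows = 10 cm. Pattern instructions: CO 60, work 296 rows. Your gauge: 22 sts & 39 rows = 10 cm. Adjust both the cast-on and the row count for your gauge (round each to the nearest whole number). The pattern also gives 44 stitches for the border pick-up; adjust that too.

Stitches: 60 × 22/26 = 50.77 → 51.
Rows: 296 × 39/41 = 281.56 → 282.
border pick-up: 44 × 22/26 = 37.23 → 37.

Cast on 51 stitches; work 282 rows; border pick-up 37 stitches.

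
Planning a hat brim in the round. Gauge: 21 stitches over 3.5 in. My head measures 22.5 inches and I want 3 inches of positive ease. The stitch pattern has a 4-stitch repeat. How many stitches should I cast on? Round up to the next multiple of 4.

Cast on 156 stitches.

Finished = 22.5 + 3 = 25.5 inches.
21 / 3.5 = 6 sts/in.
25.5 × 6 = 153.00 sts.
Next multiple of 4: 156.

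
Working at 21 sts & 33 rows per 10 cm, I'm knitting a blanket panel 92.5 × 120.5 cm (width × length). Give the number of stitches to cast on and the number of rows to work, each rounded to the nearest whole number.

Stitch gauge = 21/10 = 2.1 sts/cm; 92.5 × 2.1 = 194.25 → 194 sts.
Row gauge = 33/10 = 3.3 rows/cm; 120.5 × 3.3 = 397.65 → 398 rows.

Cast on 194 stitches and work 398 rows.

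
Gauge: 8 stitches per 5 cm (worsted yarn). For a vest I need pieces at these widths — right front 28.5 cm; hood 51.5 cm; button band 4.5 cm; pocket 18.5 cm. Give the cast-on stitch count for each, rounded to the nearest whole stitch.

right front 46; hood 82; button band 7; pocket 30.

Rate = 8/5 = 1.6 sts per cm.
right front: 28.5 × 1.6 = 45.60 → 46.
hood: 51.5 × 1.6 = 82.40 → 82.
button band: 4.5 × 1.6 = 7.20 → 7.
pocket: 18.5 × 1.6 = 29.60 → 30.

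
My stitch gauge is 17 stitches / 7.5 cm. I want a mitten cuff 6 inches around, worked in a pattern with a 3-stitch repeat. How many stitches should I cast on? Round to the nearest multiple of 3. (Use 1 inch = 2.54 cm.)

6 in = 6 × 2.54 = 15.24 cm.
17 / 7.5 = 2.267 sts/cm.
15.24 × 2.267 = 34.54 sts.
→ 36.

36 stitches.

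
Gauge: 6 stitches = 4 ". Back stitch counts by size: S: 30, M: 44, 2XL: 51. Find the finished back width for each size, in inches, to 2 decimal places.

S 20.00 inches; M 29.33 inches; 2XL 34.00 inches.

6/4 = 1.5 sts per in.
S: 30 / 1.5 = 20.000 → 20.00 in.
M: 44 / 1.5 = 29.333 → 29.33 in.
2XL: 51 / 1.5 = 34.000 → 34.00 in.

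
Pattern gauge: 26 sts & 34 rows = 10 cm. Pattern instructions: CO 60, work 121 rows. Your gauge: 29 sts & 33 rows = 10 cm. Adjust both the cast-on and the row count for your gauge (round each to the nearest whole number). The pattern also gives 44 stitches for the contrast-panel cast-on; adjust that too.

Stitches: 60 × 29/26 = 66.92 → 67.
Rows: 121 × 33/34 = 117.44 → 117.
contrast-panel cast-on: 44 × 29/26 = 49.08 → 49.

Cast on 67 stitches; work 117 rows; contrast-panel cast-on 49 stitches.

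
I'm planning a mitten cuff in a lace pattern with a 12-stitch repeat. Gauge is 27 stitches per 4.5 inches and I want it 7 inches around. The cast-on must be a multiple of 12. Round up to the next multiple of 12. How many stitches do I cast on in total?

27 / 4.5 = 6 sts per inch.
7 × 6 = 42.00 sts.
Next multiple of 12: 48.

Cast on 48 stitches.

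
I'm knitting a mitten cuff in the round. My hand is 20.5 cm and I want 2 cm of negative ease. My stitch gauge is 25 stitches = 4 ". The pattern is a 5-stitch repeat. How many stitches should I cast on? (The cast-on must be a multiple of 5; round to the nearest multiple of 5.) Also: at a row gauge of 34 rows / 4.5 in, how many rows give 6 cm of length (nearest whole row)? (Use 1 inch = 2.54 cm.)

Cast on 45 stitches; work 18 rows.

Finished = 20.5 − 2 = 18.5 cm.
18.5 cm × 1/2.54 = 7.28 inches.
25/4 = 6.25 sts per in; 7.28 × 6.25 = 45.52 sts.
Nearest multiple of 5 → 45.
6 cm = 2.36 inches; × 7.556 = 17.85 → 18 rows.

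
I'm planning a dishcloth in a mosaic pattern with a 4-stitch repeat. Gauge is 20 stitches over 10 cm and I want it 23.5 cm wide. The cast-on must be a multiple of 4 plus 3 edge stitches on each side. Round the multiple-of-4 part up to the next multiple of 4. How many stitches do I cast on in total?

50 stitches.

20 / 10 = 2 sts per cm.
23.5 × 2 = 47.00 sts.
Less 6 edge sts → 41.00 for the repeat.
Next multiple of 4: 44.
Add back 6 edge sts → 50.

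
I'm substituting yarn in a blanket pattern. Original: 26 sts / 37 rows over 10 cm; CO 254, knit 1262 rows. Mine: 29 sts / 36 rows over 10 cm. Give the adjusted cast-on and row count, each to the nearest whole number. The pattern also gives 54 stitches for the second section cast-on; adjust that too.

Stitches: 254 × 29/26 = 283.31 → 283.
Rows: 1262 × 36/37 = 1227.89 → 1228.
second section cast-on: 54 × 29/26 = 60.23 → 60.

Cast on 283 stitches; work 1228 rows; second section cast-on 60 stitches.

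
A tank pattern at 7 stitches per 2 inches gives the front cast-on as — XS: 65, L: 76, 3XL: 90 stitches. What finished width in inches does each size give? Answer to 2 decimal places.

7/2 = 3.5 sts per in.
XS: 65 / 3.5 = 18.571 → 18.57 in.
L: 76 / 3.5 = 21.714 → 21.71 in.
3XL: 90 / 3.5 = 25.714 → 25.71 in.

XS 18.57 inches; L 21.71 inches; 3XL 25.71 inches.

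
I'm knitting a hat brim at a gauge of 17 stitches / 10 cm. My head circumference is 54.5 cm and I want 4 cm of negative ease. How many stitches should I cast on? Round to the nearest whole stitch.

CO 86 sts.

Finished = 54.5 − 4 = 50.5 cm.
17 / 10 = 1.7 sts per cm.
50.50 × 1.7 = 85.85 sts.
→ 86 sts.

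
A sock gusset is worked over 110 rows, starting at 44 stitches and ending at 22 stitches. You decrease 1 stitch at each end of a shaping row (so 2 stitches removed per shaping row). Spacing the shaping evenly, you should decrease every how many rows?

Stitches to remove: |22 − 44| = 22.
Shaping rows needed: 22 / 2 = 11.
110 rows / 11 = every 10 rows.

Decrease every 10th row.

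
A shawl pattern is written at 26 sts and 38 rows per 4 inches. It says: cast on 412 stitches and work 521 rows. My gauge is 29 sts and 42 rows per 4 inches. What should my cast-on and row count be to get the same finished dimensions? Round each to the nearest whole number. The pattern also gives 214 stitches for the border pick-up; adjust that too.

Cast on 460 stitches; work 576 rows; border pick-up 239 stitches.

Stitches: 412 × 29/26 = 459.54 → 460.
Rows: 521 × 42/38 = 575.84 → 576.
border pick-up: 214 × 29/26 = 238.69 → 239.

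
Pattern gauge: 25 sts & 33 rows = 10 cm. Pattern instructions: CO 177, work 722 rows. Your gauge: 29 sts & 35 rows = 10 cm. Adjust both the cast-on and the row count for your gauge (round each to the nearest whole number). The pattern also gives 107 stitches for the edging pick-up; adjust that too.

Stitches: 177 × 29/25 = 205.32 → 205.
Rows: 722 × 35/33 = 765.76 → 766.
edging pick-up: 107 × 29/25 = 124.12 → 124.

Cast on 205 stitches; work 766 rows; edging pick-up 124 stitches.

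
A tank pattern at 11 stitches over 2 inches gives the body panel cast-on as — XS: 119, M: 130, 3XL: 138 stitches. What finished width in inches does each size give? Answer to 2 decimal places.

XS 21.64 inches; M 23.64 inches; 3XL 25.09 inches.

11/2 = 5.5 sts per in.
XS: 119 / 5.5 = 21.636 → 21.64 in.
M: 130 / 5.5 = 23.636 → 23.64 in.
3XL: 138 / 5.5 = 25.091 → 25.09 in.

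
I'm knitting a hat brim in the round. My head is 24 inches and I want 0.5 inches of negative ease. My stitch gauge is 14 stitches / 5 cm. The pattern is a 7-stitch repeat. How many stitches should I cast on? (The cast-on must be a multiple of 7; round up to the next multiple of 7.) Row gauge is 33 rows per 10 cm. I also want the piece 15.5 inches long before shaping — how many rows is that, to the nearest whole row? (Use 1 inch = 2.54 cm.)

Finished = 24 − 0.5 = 23.5 inches.
23.5 inches × 2.54 = 59.69 cm.
14/5 = 2.8 sts per cm; 59.69 × 2.8 = 167.13 sts.
Next multiple of 7 → 168.
15.5 inches = 39.37 cm; × 3.3 = 129.92 → 130 rows.

Cast on 168 stitches; work 130 rows.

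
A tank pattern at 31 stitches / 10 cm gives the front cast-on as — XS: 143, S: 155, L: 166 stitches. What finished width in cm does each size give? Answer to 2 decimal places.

XS 46.13 cm; S 50.00 cm; L 53.55 cm.

31/10 = 3.1 sts per cm.
XS: 143 / 3.1 = 46.129 → 46.13 cm.
S: 155 / 3.1 = 50.000 → 50.00 cm.
L: 166 / 3.1 = 53.548 → 53.55 cm.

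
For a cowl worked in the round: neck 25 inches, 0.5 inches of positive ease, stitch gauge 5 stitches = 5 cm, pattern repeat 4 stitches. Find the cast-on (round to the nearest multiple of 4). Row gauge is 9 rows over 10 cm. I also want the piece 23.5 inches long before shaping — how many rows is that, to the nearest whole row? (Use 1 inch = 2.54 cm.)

Finished = 25 + 0.5 = 25.5 inches.
25.5 inches × 2.54 = 64.77 cm.
5/5 = 1 sts per cm; 64.77 × 1 = 64.77 sts.
Nearest multiple of 4 → 64.
23.5 inches = 59.69 cm; × 0.9 = 53.72 → 54 rows.

Cast on 64 stitches; work 54 rows.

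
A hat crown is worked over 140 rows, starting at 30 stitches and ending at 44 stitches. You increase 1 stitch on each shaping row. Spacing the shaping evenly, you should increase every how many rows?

Increase every 10th row.

Stitches to add: |44 − 30| = 14.
Shaping rows needed: 14 / 1 = 14.
140 rows / 14 = every 10 rows.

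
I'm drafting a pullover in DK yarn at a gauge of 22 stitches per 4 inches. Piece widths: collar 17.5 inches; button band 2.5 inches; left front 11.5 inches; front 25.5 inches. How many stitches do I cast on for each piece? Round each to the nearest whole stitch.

collar 96; button band 14; left front 63; front 140.

Rate = 22/4 = 5.5 sts per in.
collar: 17.5 × 5.5 = 96.25 → 96.
button band: 2.5 × 5.5 = 13.75 → 14.
left front: 11.5 × 5.5 = 63.25 → 63.
front: 25.5 × 5.5 = 140.25 → 140.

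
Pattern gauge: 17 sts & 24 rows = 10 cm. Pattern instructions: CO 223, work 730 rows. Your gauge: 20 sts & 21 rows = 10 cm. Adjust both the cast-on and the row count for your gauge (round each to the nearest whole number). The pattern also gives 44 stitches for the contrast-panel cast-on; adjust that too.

Stitches: 223 × 20/17 = 262.35 → 262.
Rows: 730 × 21/24 = 638.75 → 639.
contrast-panel cast-on: 44 × 20/17 = 51.76 → 52.

Cast on 262 stitches; work 639 rows; contrast-panel cast-on 52 stitches.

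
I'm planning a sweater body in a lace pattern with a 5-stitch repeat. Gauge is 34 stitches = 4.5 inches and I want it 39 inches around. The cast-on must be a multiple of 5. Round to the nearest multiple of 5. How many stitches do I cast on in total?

34 / 4.5 = 7.556 sts per inch.
39 × 7.556 = 294.67 sts.
Nearest multiple of 5: 295.

Cast on 295 stitches.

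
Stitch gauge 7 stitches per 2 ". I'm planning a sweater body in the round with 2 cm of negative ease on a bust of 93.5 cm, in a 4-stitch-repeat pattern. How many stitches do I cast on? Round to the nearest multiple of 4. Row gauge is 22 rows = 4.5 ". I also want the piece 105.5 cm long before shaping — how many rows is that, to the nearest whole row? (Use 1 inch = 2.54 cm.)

Finished = 93.5 − 2 = 91.5 cm.
91.5 cm × 1/2.54 = 36.02 inches.
7/2 = 3.5 sts per in; 36.02 × 3.5 = 126.08 sts.
Nearest multiple of 4 → 128.
105.5 cm = 41.54 inches; × 4.889 = 203.06 → 203 rows.

Cast on 128 stitches; work 203 rows.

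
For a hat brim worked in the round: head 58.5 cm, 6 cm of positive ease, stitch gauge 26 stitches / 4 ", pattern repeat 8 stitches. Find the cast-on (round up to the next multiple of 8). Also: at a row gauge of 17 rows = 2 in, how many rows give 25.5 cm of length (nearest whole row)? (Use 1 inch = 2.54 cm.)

Cast on 168 stitches; work 85 rows.

Finished = 58.5 + 6 = 64.5 cm.
64.5 cm × 1/2.54 = 25.39 inches.
26/4 = 6.5 sts per in; 25.39 × 6.5 = 165.06 sts.
Next multiple of 8 → 168.
25.5 cm = 10.04 inches; × 8.5 = 85.33 → 85 rows.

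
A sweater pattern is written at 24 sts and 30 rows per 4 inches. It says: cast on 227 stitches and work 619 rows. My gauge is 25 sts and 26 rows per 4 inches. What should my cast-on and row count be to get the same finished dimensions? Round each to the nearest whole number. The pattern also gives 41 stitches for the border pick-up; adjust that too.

Stitches: 227 × 25/24 = 236.46 → 236.
Rows: 619 × 26/30 = 536.47 → 536.
border pick-up: 41 × 25/24 = 42.71 → 43.

Cast on 236 stitches; work 536 rows; border pick-up 43 stitches.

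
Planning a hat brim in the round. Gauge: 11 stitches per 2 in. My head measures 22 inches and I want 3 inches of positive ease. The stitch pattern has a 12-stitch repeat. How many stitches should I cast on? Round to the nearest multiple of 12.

CO 132 sts.

Finished = 22 + 3 = 25 inches.
11 / 2 = 5.5 sts/in.
25 × 5.5 = 137.50 sts.
Nearest multiple of 12: 132.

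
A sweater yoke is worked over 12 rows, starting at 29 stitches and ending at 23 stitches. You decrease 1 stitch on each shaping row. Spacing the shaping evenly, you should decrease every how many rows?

Stitches to remove: |23 − 29| = 6.
Shaping rows needed: 6 / 1 = 6.
12 rows / 6 = every 2 rows.

Decrease every 2nd row.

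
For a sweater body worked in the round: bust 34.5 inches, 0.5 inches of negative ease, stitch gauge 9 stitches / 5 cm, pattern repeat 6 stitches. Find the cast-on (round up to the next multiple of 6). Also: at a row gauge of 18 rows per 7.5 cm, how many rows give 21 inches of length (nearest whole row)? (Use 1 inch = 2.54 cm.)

Cast on 156 stitches; work 128 rows.

Finished = 34.5 − 0.5 = 34 inches.
34 inches × 2.54 = 86.36 cm.
9/5 = 1.8 sts per cm; 86.36 × 1.8 = 155.45 sts.
Next multiple of 6 → 156.
21 inches = 53.34 cm; × 2.4 = 128.02 → 128 rows.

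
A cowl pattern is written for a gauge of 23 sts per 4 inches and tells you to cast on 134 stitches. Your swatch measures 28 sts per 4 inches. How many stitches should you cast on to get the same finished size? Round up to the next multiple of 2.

CO 164 sts.

Scale factor = 28 / 23 = 1.217.
134 × 28 / 23 = 163.13 sts.
→ 164 sts.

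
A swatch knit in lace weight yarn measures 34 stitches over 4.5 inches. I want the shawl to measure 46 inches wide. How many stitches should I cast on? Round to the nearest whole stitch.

CO 348 sts.

34 stitches / 4.5 in = 7.556 stitches per inch.
46 × 7.556 = 347.56 stitches.
Round to nearest → 348.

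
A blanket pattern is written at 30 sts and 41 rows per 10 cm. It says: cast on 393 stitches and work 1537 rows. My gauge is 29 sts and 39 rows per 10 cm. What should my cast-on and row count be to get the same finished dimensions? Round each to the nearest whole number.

Cast on 380 stitches; work 1462 rows.

Stitches: 393 × 29/30 = 379.90 → 380.
Rows: 1537 × 39/41 = 1462.02 → 1462.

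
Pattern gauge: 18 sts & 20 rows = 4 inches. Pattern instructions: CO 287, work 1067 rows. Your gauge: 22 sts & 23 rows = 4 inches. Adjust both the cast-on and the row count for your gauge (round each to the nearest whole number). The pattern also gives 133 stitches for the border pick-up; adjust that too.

Cast on 351 stitches; work 1227 rows; border pick-up 163 stitches.

Stitches: 287 × 22/18 = 350.78 → 351.
Rows: 1067 × 23/20 = 1227.05 → 1227.
border pick-up: 133 × 22/18 = 162.56 → 163.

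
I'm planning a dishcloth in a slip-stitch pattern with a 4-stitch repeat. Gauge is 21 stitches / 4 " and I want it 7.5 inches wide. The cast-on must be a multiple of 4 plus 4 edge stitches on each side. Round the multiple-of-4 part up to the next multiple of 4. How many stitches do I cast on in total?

21 / 4 = 5.25 sts per inch.
7.5 × 5.25 = 39.38 sts.
Less 8 edge sts → 31.38 for the repeat.
Next multiple of 4: 32.
Add back 8 edge sts → 40.

Cast on 40 stitches.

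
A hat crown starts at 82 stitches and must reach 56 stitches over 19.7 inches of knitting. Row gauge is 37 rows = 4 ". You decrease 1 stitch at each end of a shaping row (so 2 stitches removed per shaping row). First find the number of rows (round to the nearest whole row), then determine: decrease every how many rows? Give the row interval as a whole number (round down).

Rows = 19.7 × 9.25 = 182.2 → 182 rows.
Stitches to remove: 26 → 13 shaping rows (at 2 st each).
182 / 13 = 14.00 → every 14 rows.

Decrease every 14th row.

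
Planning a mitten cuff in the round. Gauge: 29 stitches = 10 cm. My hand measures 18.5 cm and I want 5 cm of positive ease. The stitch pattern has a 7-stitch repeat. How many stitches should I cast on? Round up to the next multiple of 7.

Finished = 18.5 + 5 = 23.5 cm.
29 / 10 = 2.9 sts/cm.
23.5 × 2.9 = 68.15 sts.
Next multiple of 7: 70.

Cast on 70 stitches.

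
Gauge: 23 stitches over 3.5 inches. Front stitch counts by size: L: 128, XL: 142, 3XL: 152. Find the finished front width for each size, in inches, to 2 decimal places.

L 19.48 inches; XL 21.61 inches; 3XL 23.13 inches.

23/3.5 = 6.571 sts per in.
L: 128 / 6.571 = 19.478 → 19.48 in.
XL: 142 / 6.571 = 21.609 → 21.61 in.
3XL: 152 / 6.571 = 23.130 → 23.13 in.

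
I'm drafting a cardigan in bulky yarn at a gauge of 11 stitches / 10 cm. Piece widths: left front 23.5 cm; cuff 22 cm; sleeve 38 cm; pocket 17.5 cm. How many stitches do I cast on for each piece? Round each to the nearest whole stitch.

left front 26; cuff 24; sleeve 42; pocket 19.

Rate = 11/10 = 1.1 sts per cm.
left front: 23.5 × 1.1 = 25.85 → 26.
cuff: 22 × 1.1 = 24.20 → 24.
sleeve: 38 × 1.1 = 41.80 → 42.
pocket: 17.5 × 1.1 = 19.25 → 19.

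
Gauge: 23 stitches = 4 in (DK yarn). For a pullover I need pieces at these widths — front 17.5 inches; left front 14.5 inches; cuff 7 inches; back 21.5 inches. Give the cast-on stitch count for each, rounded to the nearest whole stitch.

Rate = 23/4 = 5.75 sts per in.
front: 17.5 × 5.75 = 100.62 → 101.
left front: 14.5 × 5.75 = 83.38 → 83.
cuff: 7 × 5.75 = 40.25 → 40.
back: 21.5 × 5.75 = 123.62 → 124.

front 101; left front 83; cuff 40; back 124.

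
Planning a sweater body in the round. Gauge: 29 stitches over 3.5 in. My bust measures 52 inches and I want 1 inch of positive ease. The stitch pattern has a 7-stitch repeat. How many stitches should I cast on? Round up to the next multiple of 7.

Finished = 52 + 1 = 53 inches.
29 / 3.5 = 8.286 sts/in.
53 × 8.286 = 439.14 sts.
Next multiple of 7: 441.

Cast on 441 stitches.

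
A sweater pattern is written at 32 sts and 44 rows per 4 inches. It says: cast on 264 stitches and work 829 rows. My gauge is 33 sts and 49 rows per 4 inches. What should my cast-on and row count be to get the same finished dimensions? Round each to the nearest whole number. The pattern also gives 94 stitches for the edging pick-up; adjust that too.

Stitches: 264 × 33/32 = 272.25 → 272.
Rows: 829 × 49/44 = 923.20 → 923.
edging pick-up: 94 × 33/32 = 96.94 → 97.

Cast on 272 stitches; work 923 rows; edging pick-up 97 stitches.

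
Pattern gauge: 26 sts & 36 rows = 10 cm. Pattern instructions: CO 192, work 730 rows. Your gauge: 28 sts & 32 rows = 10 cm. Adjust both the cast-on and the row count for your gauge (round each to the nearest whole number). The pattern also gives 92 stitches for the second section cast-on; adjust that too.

Cast on 207 stitches; work 649 rows; second section cast-on 99 stitches.

Stitches: 192 × 28/26 = 206.77 → 207.
Rows: 730 × 32/36 = 648.89 → 649.
second section cast-on: 92 × 28/26 = 99.08 → 99.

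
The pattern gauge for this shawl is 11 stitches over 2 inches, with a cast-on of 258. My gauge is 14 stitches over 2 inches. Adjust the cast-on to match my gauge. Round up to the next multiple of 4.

332 stitches.

Scale factor = 14 / 11 = 1.273.
258 × 14 / 11 = 328.36 sts.
→ 332 sts.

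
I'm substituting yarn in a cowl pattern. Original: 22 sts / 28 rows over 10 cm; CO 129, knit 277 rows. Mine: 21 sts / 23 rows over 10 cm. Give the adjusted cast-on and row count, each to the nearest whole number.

Stitches: 129 × 21/22 = 123.14 → 123.
Rows: 277 × 23/28 = 227.54 → 228.

Cast on 123 stitches; work 228 rows.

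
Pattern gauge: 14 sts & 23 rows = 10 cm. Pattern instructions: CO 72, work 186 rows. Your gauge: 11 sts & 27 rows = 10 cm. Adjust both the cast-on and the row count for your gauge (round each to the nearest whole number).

Stitches: 72 × 11/14 = 56.57 → 57.
Rows: 186 × 27/23 = 218.35 → 218.

Cast on 57 stitches; work 218 rows.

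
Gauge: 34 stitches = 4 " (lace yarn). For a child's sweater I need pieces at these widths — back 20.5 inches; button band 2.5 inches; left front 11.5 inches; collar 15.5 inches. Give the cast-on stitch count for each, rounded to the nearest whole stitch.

back 174; button band 21; left front 98; collar 132.

Rate = 34/4 = 8.5 sts per in.
back: 20.5 × 8.5 = 174.25 → 174.
button band: 2.5 × 8.5 = 21.25 → 21.
left front: 11.5 × 8.5 = 97.75 → 98.
collar: 15.5 × 8.5 = 131.75 → 132.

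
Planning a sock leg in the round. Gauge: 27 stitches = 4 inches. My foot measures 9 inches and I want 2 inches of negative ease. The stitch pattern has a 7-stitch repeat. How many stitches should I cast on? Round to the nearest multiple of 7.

Finished = 9 − 2 = 7 inches.
27 / 4 = 6.75 sts/in.
7 × 6.75 = 47.25 sts.
Nearest multiple of 7: 49.

Cast on 49 stitches.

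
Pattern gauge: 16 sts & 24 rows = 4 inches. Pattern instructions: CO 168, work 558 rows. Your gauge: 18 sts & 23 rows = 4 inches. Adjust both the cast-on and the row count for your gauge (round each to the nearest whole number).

Cast on 189 stitches; work 535 rows.

Stitches: 168 × 18/16 = 189.00 → 189.
Rows: 558 × 23/24 = 534.75 → 535.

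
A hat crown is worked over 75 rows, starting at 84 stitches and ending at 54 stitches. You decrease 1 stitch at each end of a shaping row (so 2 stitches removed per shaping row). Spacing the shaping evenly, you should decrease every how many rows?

Stitches to remove: |54 − 84| = 30.
Shaping rows needed: 30 / 2 = 15.
75 rows / 15 = every 5 rows.

Decrease every 5th row.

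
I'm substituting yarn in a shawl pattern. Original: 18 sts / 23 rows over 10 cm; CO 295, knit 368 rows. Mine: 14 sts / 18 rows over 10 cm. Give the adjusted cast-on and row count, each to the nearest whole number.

Cast on 229 stitches; work 288 rows.

Stitches: 295 × 14/18 = 229.44 → 229.
Rows: 368 × 18/23 = 288.00 → 288.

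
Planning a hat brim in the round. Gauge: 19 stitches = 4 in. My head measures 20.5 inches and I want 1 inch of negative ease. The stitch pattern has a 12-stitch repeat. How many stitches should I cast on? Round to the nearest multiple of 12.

CO 96 sts.

Finished = 20.5 − 1 = 19.5 inches.
19 / 4 = 4.75 sts/in.
19.5 × 4.75 = 92.62 sts.
Nearest multiple of 12: 96.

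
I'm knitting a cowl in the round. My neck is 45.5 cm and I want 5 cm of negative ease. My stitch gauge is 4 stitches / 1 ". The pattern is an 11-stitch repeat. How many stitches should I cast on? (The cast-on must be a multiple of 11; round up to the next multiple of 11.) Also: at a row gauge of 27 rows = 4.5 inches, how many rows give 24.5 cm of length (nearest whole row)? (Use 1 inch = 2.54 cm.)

Finished = 45.5 − 5 = 40.5 cm.
40.5 cm × 1/2.54 = 15.94 inches.
4/1 = 4 sts per in; 15.94 × 4 = 63.78 sts.
Next multiple of 11 → 66.
24.5 cm = 9.65 inches; × 6 = 57.87 → 58 rows.

Cast on 66 stitches; work 58 rows.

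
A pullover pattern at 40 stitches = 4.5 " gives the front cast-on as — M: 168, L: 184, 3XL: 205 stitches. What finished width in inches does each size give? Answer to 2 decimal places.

40/4.5 = 8.889 sts per in.
M: 168 / 8.889 = 18.900 → 18.90 in.
L: 184 / 8.889 = 20.700 → 20.70 in.
3XL: 205 / 8.889 = 23.062 → 23.06 in.

M 18.90 inches; L 20.70 inches; 3XL 23.06 inches.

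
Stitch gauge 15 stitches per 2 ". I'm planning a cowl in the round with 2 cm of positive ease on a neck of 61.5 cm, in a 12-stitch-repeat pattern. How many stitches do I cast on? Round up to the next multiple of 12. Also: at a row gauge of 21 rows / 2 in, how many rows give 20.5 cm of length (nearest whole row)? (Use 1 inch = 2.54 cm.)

Finished = 61.5 + 2 = 63.5 cm.
63.5 cm × 1/2.54 = 25.00 inches.
15/2 = 7.5 sts per in; 25.00 × 7.5 = 187.50 sts.
Next multiple of 12 → 192.
20.5 cm = 8.07 inches; × 10.5 = 84.74 → 85 rows.

Cast on 192 stitches; work 85 rows.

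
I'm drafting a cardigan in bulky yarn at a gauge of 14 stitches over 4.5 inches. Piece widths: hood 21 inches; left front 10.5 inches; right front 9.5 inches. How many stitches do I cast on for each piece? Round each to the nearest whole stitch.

Rate = 14/4.5 = 3.111 sts per in.
hood: 21 × 3.111 = 65.33 → 65.
left front: 10.5 × 3.111 = 32.67 → 33.
right front: 9.5 × 3.111 = 29.56 → 30.

hood 65; left front 33; right front 30.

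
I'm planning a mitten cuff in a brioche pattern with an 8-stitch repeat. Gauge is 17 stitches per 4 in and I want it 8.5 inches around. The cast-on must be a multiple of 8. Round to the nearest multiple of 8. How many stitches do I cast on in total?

40 stitches.

17 / 4 = 4.25 sts per inch.
8.5 × 4.25 = 36.12 sts.
Nearest multiple of 8: 40.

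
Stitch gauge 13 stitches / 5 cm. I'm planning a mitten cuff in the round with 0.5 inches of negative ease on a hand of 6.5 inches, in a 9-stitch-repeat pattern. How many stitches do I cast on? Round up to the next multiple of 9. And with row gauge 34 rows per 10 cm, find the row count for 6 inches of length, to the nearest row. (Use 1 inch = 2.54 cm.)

Finished = 6.5 − 0.5 = 6 inches.
6 inches × 2.54 = 15.24 cm.
13/5 = 2.6 sts per cm; 15.24 × 2.6 = 39.62 sts.
Next multiple of 9 → 45.
6 inches = 15.24 cm; × 3.4 = 51.82 → 52 rows.

Cast on 45 stitches; work 52 rows.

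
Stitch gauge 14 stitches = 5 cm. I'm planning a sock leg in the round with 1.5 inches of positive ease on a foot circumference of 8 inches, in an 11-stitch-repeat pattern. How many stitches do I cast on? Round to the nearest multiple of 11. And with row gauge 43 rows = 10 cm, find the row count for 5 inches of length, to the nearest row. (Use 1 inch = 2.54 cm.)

Finished = 8 + 1.5 = 9.5 inches.
9.5 inches × 2.54 = 24.13 cm.
14/5 = 2.8 sts per cm; 24.13 × 2.8 = 67.56 sts.
Nearest multiple of 11 → 66.
5 inches = 12.70 cm; × 4.3 = 54.61 → 55 rows.

Cast on 66 stitches; work 55 rows.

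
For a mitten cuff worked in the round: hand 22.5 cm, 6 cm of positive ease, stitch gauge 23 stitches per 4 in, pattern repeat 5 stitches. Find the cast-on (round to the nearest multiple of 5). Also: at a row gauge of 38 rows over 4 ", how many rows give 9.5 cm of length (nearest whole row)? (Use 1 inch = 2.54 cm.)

Cast on 65 stitches; work 36 rows.

Finished = 22.5 + 6 = 28.5 cm.
28.5 cm × 1/2.54 = 11.22 inches.
23/4 = 5.75 sts per in; 11.22 × 5.75 = 64.52 sts.
Nearest multiple of 5 → 65.
9.5 cm = 3.74 inches; × 9.5 = 35.53 → 36 rows.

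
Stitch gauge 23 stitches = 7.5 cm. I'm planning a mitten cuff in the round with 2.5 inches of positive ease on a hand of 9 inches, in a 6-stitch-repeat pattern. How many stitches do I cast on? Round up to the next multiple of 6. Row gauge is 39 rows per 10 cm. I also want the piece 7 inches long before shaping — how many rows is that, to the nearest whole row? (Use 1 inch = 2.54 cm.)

Cast on 90 stitches; work 69 rows.

Finished = 9 + 2.5 = 11.5 inches.
11.5 inches × 2.54 = 29.21 cm.
23/7.5 = 3.067 sts per cm; 29.21 × 3.067 = 89.58 sts.
Next multiple of 6 → 90.
7 inches = 17.78 cm; × 3.9 = 69.34 → 69 rows.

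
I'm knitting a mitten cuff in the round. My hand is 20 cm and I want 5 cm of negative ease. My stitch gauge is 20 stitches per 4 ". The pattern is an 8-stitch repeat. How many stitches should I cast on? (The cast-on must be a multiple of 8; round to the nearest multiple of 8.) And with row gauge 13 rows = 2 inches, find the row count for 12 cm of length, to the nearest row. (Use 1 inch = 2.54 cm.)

Finished = 20 − 5 = 15 cm.
15 cm × 1/2.54 = 5.91 inches.
20/4 = 5 sts per in; 5.91 × 5 = 29.53 sts.
Nearest multiple of 8 → 32.
12 cm = 4.72 inches; × 6.5 = 30.71 → 31 rows.

Cast on 32 stitches; work 31 rows.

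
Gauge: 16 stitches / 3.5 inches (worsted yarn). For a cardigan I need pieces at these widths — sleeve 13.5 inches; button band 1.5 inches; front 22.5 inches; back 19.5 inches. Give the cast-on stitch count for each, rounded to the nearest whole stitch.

Rate = 16/3.5 = 4.571 sts per in.
sleeve: 13.5 × 4.571 = 61.71 → 62.
button band: 1.5 × 4.571 = 6.86 → 7.
front: 22.5 × 4.571 = 102.86 → 103.
back: 19.5 × 4.571 = 89.14 → 89.

sleeve 62; button band 7; front 103; back 89.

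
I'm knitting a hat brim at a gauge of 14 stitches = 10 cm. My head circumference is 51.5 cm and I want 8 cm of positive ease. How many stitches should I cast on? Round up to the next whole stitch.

Finished = 51.5 + 8 = 59.5 cm.
14 / 10 = 1.4 sts per cm.
59.50 × 1.4 = 83.30 sts.
→ 84 sts.

84 stitches.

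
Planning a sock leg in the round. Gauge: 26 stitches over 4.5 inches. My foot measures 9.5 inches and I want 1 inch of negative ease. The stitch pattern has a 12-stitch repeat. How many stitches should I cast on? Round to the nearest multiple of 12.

Finished = 9.5 − 1 = 8.5 inches.
26 / 4.5 = 5.778 sts/in.
8.5 × 5.778 = 49.11 sts.
Nearest multiple of 12: 48.

48 stitches.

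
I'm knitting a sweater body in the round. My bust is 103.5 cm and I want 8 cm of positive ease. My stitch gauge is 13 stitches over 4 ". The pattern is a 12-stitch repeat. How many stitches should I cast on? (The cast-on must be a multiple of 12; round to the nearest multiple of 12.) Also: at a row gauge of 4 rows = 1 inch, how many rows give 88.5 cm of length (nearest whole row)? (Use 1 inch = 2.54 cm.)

Finished = 103.5 + 8 = 111.5 cm.
111.5 cm × 1/2.54 = 43.90 inches.
13/4 = 3.25 sts per in; 43.90 × 3.25 = 142.67 sts.
Nearest multiple of 12 → 144.
88.5 cm = 34.84 inches; × 4 = 139.37 → 139 rows.

Cast on 144 stitches; work 139 rows.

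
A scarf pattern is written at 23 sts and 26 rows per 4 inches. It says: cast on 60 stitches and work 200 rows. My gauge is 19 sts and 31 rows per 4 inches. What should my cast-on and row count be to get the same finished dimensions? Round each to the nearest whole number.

Cast on 50 stitches; work 238 rows.

Stitches: 60 × 19/23 = 49.57 → 50.
Rows: 200 × 31/26 = 238.46 → 238.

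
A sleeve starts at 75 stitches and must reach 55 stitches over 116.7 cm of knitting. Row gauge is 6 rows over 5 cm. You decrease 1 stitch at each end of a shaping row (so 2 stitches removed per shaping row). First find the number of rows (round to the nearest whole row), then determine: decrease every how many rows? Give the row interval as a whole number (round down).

Rows = 116.7 × 1.2 = 140.0 → 140 rows.
Stitches to remove: 20 → 10 shaping rows (at 2 st each).
140 / 10 = 14.00 → every 14 rows.

Decrease every 14th row.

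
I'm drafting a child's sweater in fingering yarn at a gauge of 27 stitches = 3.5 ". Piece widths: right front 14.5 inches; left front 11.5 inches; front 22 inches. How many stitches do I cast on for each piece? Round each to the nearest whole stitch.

right front 112; left front 89; front 170.

Rate = 27/3.5 = 7.714 sts per in.
right front: 14.5 × 7.714 = 111.86 → 112.
left front: 11.5 × 7.714 = 88.71 → 89.
front: 22 × 7.714 = 169.71 → 170.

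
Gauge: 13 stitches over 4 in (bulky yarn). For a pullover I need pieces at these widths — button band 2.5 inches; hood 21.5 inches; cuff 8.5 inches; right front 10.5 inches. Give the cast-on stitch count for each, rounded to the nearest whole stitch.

Rate = 13/4 = 3.25 sts per in.
button band: 2.5 × 3.25 = 8.12 → 8.
hood: 21.5 × 3.25 = 69.88 → 70.
cuff: 8.5 × 3.25 = 27.62 → 28.
right front: 10.5 × 3.25 = 34.12 → 34.

button band 8; hood 70; cuff 28; right front 34.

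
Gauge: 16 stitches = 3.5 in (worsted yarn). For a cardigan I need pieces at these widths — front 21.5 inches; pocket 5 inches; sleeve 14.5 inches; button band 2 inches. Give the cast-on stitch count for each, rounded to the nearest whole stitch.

Rate = 16/3.5 = 4.571 sts per in.
front: 21.5 × 4.571 = 98.29 → 98.
pocket: 5 × 4.571 = 22.86 → 23.
sleeve: 14.5 × 4.571 = 66.29 → 66.
button band: 2 × 4.571 = 9.14 → 9.

front 98; pocket 23; sleeve 66; button band 9.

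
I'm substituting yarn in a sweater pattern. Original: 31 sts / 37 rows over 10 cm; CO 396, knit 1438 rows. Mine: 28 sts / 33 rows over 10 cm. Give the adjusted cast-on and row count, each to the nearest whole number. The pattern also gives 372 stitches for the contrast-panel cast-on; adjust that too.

Stitches: 396 × 28/31 = 357.68 → 358.
Rows: 1438 × 33/37 = 1282.54 → 1283.
contrast-panel cast-on: 372 × 28/31 = 336.00 → 336.

Cast on 358 stitches; work 1283 rows; contrast-panel cast-on 336 stitches.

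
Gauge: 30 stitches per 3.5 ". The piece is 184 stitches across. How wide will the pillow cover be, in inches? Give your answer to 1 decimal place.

21.5 inches.

30 stitches / 3.5 inch = 8.571 stitches per inch.
184 / 8.571 = 21.47 inches.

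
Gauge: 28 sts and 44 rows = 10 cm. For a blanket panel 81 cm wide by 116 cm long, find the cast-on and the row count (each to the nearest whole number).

Cast on 227 stitches and work 510 rows.

Stitch gauge = 28/10 = 2.8 sts/cm; 81 × 2.8 = 226.80 → 227 sts.
Row gauge = 44/10 = 4.4 rows/cm; 116 × 4.4 = 510.40 → 510 rows.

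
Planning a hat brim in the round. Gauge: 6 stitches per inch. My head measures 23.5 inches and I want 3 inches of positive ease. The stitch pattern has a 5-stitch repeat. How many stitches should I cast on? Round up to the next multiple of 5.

Cast on 160 stitches.

Finished = 23.5 + 3 = 26.5 inches.
6 / 1 = 6 sts/in.
26.5 × 6 = 159.00 sts.
Next multiple of 5: 160.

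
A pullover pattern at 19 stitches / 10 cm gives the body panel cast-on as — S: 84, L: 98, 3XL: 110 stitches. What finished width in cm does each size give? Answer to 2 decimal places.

S 44.21 cm; L 51.58 cm; 3XL 57.89 cm.

19/10 = 1.9 sts per cm.
S: 84 / 1.9 = 44.211 → 44.21 cm.
L: 98 / 1.9 = 51.579 → 51.58 cm.
3XL: 110 / 1.9 = 57.895 → 57.89 cm.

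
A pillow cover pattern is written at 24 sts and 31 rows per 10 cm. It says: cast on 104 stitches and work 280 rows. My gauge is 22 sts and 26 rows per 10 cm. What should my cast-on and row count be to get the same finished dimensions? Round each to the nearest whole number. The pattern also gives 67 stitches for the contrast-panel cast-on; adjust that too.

Stitches: 104 × 22/24 = 95.33 → 95.
Rows: 280 × 26/31 = 234.84 → 235.
contrast-panel cast-on: 67 × 22/24 = 61.42 → 61.

Cast on 95 stitches; work 235 rows; contrast-panel cast-on 61 stitches.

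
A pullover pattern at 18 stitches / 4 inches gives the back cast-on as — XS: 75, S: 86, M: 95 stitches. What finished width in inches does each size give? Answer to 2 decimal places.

18/4 = 4.5 sts per in.
XS: 75 / 4.5 = 16.667 → 16.67 in.
S: 86 / 4.5 = 19.111 → 19.11 in.
M: 95 / 4.5 = 21.111 → 21.11 in.

XS 16.67 inches; S 19.11 inches; M 21.11 inches.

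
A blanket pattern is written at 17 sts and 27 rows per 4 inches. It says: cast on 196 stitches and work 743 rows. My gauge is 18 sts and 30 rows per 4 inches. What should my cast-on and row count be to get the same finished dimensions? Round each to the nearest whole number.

Cast on 208 stitches; work 826 rows.

Stitches: 196 × 18/17 = 207.53 → 208.
Rows: 743 × 30/27 = 825.56 → 826.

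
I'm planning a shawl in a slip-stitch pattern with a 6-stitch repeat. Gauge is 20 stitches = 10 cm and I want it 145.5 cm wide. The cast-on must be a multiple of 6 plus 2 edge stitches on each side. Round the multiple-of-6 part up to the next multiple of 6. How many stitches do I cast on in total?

CO 292 sts.

20 / 10 = 2 sts per cm.
145.5 × 2 = 291.00 sts.
Less 4 edge sts → 287.00 for the repeat.
Next multiple of 6: 288.
Add back 4 edge sts → 292.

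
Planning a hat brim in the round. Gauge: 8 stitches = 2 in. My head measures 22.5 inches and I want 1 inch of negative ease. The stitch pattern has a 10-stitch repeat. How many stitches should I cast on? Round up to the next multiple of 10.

CO 90 sts.

Finished = 22.5 − 1 = 21.5 inches.
8 / 2 = 4 sts/in.
21.5 × 4 = 86.00 sts.
Next multiple of 10: 90.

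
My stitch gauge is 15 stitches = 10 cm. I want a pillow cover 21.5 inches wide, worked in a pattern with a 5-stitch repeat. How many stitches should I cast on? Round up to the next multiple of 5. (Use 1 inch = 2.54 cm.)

85 stitches.

21.5 in = 21.5 × 2.54 = 54.61 cm.
15 / 10 = 1.5 sts/cm.
54.61 × 1.5 = 81.92 sts.
→ 85.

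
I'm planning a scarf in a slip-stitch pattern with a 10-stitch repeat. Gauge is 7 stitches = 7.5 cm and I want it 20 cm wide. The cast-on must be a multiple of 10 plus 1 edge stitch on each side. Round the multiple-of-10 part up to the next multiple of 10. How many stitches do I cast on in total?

CO 22 sts.

7 / 7.5 = 0.933 sts per cm.
20 × 0.933 = 18.67 sts.
Less 2 edge sts → 16.67 for the repeat.
Next multiple of 10: 20.
Add back 2 edge sts → 22.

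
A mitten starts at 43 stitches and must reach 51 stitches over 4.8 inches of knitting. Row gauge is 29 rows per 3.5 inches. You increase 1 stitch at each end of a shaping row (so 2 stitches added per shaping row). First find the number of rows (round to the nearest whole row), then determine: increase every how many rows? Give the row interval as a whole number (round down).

Rows = 4.8 × 8.286 = 39.8 → 40 rows.
Stitches to add: 8 → 4 shaping rows (at 2 st each).
40 / 4 = 10.00 → every 10 rows.

Increase every 10th row.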